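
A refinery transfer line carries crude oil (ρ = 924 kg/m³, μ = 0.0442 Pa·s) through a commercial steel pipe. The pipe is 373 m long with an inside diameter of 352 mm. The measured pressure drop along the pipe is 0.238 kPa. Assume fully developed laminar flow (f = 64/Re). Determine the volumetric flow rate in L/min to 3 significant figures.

For laminar flow, f = 64/Re with Re = ρVD/μ, so Darcy-Weisbach reduces to ΔP = 32μLV/D². Solving for V: V = ΔP·D²/(32μL) = 238·(0.352)²/(32·0.0442·373) = 0.0559 m/s.
Check: Re = ρVD/μ = 924·0.0559·0.352/0.0442 = 411.3 < 2300, so the laminar assumption holds.
Q = V·A = 0.0559·(π/4·0.352²) = 0.005439 m³/s = 326 L/min.

Q ≈ 326 L/min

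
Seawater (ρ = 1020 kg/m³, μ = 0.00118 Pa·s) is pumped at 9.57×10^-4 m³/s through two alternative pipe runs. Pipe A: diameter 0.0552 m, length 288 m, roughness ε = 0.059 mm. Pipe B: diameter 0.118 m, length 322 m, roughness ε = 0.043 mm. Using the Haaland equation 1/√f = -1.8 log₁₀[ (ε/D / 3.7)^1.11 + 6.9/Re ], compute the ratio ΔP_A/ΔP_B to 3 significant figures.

Pipe A: V = Q/A = 0.000957/0.002393 = 0.3999 m/s; Re = 1.908e+04; ε/D = 0.00107; Haaland → f = 0.02801; ΔP_A = f(L/D)(ρV²/2) = 1.192e+04 Pa.
Pipe B: V = Q/A = 0.000957/0.01094 = 0.08751 m/s; Re = 8926; ε/D = 0.000364; Haaland → f = 0.03228; ΔP_B = f(L/D)(ρV²/2) = 344 Pa.
ΔP_A/ΔP_B = 1.192e+04/344 = 34.7.

ΔP_A/ΔP_B ≈ 34.7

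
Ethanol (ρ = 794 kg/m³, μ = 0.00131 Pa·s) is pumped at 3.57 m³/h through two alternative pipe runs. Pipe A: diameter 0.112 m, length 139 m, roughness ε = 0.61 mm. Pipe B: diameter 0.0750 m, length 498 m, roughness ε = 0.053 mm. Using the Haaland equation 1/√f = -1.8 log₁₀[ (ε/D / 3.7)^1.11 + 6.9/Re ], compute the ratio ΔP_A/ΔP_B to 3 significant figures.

ΔP_A/ΔP_B ≈ 0.0481

Pipe A: V = Q/A = 0.0009917/0.009852 = 0.1007 m/s; Re = 6833; ε/D = 0.00545; Haaland → f = 0.04045; ΔP_A = f(L/D)(ρV²/2) = 201.9 Pa.
Pipe B: V = Q/A = 0.0009917/0.004418 = 0.2245 m/s; Re = 1.02e+04; ε/D = 0.000707; Haaland → f = 0.03161; ΔP_B = f(L/D)(ρV²/2) = 4199 Pa.
ΔP_A/ΔP_B = 201.9/4199 = 0.0481.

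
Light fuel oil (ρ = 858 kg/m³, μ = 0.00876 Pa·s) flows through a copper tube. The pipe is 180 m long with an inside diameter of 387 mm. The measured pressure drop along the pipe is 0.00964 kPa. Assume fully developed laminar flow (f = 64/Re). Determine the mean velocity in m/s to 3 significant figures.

For laminar flow, f = 64/Re with Re = ρVD/μ, so Darcy-Weisbach reduces to ΔP = 32μLV/D². Solving for V: V = ΔP·D²/(32μL) = 9.64·(0.387)²/(32·0.00876·180) = 0.02861 m/s.
Check: Re = ρVD/μ = 858·0.02861·0.387/0.00876 = 1085 < 2300, so the laminar assumption holds.

V ≈ 0.0286 m/s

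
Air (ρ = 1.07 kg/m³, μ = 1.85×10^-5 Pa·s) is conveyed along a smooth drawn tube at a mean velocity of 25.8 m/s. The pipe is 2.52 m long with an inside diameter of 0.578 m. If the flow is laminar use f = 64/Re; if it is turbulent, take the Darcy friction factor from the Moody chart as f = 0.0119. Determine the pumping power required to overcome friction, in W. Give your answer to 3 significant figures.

P ≈ 125 W

Reynolds number Re = ρVD/μ = 1.07 · 25.8 · 0.578 / 1.85e-05 = 8.625e+05.
Re > 4000 → turbulent; use the Moody-chart value f = 0.0119.
Darcy-Weisbach: ΔP = f(L/D)(ρV²/2) = 0.0119·(2.52/0.578)·(1.07·25.8²/2) = 0.0119·4.36·356.1 = 18.48 Pa.
Q = V·A = 25.8·0.2624 = 6.77 m³/s.
Pumping power P = QΔP = 6.77·18.48 = 125.1 W = 125 W.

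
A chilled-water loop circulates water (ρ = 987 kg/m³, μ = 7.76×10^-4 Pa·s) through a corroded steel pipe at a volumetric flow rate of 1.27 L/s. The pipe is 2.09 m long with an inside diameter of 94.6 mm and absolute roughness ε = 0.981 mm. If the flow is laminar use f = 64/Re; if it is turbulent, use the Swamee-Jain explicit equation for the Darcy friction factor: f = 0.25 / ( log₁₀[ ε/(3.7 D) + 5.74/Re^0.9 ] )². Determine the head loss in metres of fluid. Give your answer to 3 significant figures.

Q = 1.27 L/s = 1.27/1000 = 0.00127 m³/s.
Cross-sectional area A = πD²/4 = π(0.0946)²/4 = 0.007029 m²; mean velocity V = Q/A = 0.00127/0.007029 = 0.1807 m/s.
Reynolds number Re = ρVD/μ = 987 · 0.1807 · 0.0946 / 0.000776 = 2.174e+04.
Re > 4000 → turbulent. Relative roughness ε/D = 0.000981/0.0946 = 0.0104. Swamee-Jain: f = 0.25/(log₁₀[0.0104/3.7 + 5.74/2.174e+04^0.9])² = 0.25/(log₁₀[0.0028 + 0.000717])² = 0.25/(-2.454)² = 0.04153.
Darcy-Weisbach: ΔP = f(L/D)(ρV²/2) = 0.04153·(2.09/0.0946)·(987·0.1807²/2) = 0.04153·22.09·16.11 = 14.78 Pa.
Head loss h_f = ΔP/(ρg) = 14.78/(987·9.81) = 0.00153 m.

h_f ≈ 0.00153 m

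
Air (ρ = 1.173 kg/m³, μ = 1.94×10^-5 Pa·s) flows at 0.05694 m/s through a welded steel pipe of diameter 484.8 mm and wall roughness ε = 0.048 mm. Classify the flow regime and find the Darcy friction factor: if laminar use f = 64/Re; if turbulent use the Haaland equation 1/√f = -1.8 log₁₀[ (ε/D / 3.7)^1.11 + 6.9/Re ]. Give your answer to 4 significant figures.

Re = ρVD/μ = 1.173·0.05694·0.4848/1.94e-05 = 1669.
Re < 2300 → laminar, so f = 64/Re = 0.03834 (roughness is irrelevant in laminar flow).

f ≈ 0.03834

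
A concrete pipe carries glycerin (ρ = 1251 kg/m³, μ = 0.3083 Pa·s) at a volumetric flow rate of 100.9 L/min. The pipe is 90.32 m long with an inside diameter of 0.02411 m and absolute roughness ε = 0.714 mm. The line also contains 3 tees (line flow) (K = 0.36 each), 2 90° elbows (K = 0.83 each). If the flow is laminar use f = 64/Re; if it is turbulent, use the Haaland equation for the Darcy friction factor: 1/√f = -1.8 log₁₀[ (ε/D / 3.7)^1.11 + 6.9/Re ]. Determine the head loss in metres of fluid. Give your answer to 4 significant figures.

Q = 100.9 L/min = 100.9/60000 = 0.001682 m³/s.
Cross-sectional area A = πD²/4 = π(0.02411)²/4 = 0.0004565 m²; mean velocity V = Q/A = 0.001682/0.0004565 = 3.683 m/s.
Reynolds number Re = ρVD/μ = 1251 · 3.683 · 0.02411 / 0.308 = 360.4.
Re < 2300 → laminar flow, so f = 64/Re = 64/360.4 = 0.1776 (the turbulent correlation is not needed).
Total minor-loss coefficient ΣK = 3·0.36 + 2·0.83 = 2.74.
ΔP = [f·L/D + ΣK]·(ρV²/2) = [0.1776·90.32/0.02411 + 2.74]·(1251·3.683²/2) = [665.3 + 2.74]·8487 = 5.67e+06 Pa.
Head loss h_f = ΔP/(ρg) = 5.67e+06/(1251·9.81) = 462.0 m.

h_f ≈ 462.0 m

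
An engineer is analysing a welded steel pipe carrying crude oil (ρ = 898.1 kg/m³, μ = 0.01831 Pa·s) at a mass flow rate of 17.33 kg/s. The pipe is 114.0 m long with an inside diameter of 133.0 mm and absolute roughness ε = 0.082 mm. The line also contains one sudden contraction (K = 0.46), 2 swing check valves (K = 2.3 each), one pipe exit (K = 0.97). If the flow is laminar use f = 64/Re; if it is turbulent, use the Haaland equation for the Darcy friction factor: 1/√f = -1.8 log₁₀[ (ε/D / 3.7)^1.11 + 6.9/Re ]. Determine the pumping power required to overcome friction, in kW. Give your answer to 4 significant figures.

P ≈ 0.5660 kW

A = πD²/4 = π(0.133)²/4 = 0.01389 m²; mean velocity V = ṁ/(ρA) = 17.33/(898.1 · 0.01389) = 1.389 m/s.
Reynolds number Re = ρVD/μ = 898.1 · 1.389 · 0.133 / 0.0183 = 9061.
Re > 4000 → turbulent. Relative roughness ε/D = 8.2e-05/0.133 = 0.000617. Haaland: 1/√f = -1.8 log₁₀[(0.000617/3.7)^1.11 + 6.9/9061] = -1.8 log₁₀[6.4e-05 + 0.000762] = 5.55, so f = 0.03247.
Total minor-loss coefficient ΣK = 1·0.46 + 2·2.3 + 1·0.97 = 6.03.
ΔP = [f·L/D + ΣK]·(ρV²/2) = [0.03247·114/0.133 + 6.03]·(898.1·1.389²/2) = [27.83 + 6.03]·866.3 = 2.933e+04 Pa.
Q = ṁ/ρ = 17.33/898.1 = 0.0193 m³/s.
Pumping power P = QΔP = 0.0193·2.933e+04 = 565.97 W = 0.5660 kW.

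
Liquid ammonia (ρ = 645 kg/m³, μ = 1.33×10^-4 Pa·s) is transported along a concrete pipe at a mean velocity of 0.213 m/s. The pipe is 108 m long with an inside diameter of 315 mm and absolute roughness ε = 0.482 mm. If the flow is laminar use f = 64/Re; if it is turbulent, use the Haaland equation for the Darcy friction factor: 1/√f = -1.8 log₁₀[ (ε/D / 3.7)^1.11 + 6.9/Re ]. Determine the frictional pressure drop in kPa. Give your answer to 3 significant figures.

Reynolds number Re = ρVD/μ = 645 · 0.213 · 0.315 / 0.000133 = 3.254e+05.
Re > 4000 → turbulent. Relative roughness ε/D = 0.000482/0.315 = 0.00153. Haaland: 1/√f = -1.8 log₁₀[(0.00153/3.7)^1.11 + 6.9/3.254e+05] = -1.8 log₁₀[0.000176 + 2.12e-05] = 6.671, so f = 0.02247.
Darcy-Weisbach: ΔP = f(L/D)(ρV²/2) = 0.02247·(108/0.315)·(645·0.213²/2) = 0.02247·342.9·14.63 = 112.7 Pa.
ΔP = 112.7 Pa = 0.113 kPa.

ΔP ≈ 0.113 kPa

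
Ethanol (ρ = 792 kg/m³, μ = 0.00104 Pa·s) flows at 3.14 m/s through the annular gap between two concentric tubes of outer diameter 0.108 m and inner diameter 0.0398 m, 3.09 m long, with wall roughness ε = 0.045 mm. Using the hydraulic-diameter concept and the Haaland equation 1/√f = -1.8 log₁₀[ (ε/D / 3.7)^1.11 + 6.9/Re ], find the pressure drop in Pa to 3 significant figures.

Hydraulic diameter D_h = 4A/P = D_o - D_i = 0.108 - 0.0398 = 0.0682 m.
Re = ρVD_h/μ = 792·3.14·0.0682/0.00104 = 1.631e+05.
ε/D_h = 4.5e-05/0.0682 = 0.00066; Haaland gives 1/√f = -1.8 log₁₀[6.9e-05+4.23e-05] = 7.116, so f = 0.01975.
ΔP = f(L/D_h)(ρV²/2) = 0.01975·3.09/0.0682·3904 = 3493 Pa.

ΔP ≈ 3490 Pa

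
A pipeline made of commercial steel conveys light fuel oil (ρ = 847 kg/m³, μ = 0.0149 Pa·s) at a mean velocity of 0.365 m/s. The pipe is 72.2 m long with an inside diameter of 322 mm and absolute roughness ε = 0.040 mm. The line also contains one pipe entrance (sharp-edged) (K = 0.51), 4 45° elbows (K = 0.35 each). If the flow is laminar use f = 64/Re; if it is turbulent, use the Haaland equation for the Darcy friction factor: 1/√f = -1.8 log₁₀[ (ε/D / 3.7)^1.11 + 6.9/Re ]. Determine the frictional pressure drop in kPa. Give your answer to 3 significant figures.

ΔP ≈ 0.547 kPa

Reynolds number Re = ρVD/μ = 847 · 0.365 · 0.322 / 0.0149 = 6681.
Re > 4000 → turbulent. Relative roughness ε/D = 4e-05/0.322 = 0.000124. Haaland: 1/√f = -1.8 log₁₀[(0.000124/3.7)^1.11 + 6.9/6681] = -1.8 log₁₀[1.08e-05 + 0.00103] = 5.367, so f = 0.03472.
Total minor-loss coefficient ΣK = 1·0.51 + 4·0.35 = 1.91.
ΔP = [f·L/D + ΣK]·(ρV²/2) = [0.03472·72.2/0.322 + 1.91]·(847·0.365²/2) = [7.785 + 1.91]·56.42 = 547 Pa.
ΔP = 547 Pa = 0.547 kPa.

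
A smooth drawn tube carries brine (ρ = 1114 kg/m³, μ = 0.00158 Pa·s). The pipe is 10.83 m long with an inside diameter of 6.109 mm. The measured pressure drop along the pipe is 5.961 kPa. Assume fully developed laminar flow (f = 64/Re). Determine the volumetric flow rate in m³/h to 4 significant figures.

Q ≈ 0.04287 m³/h

For laminar flow, f = 64/Re with Re = ρVD/μ, so Darcy-Weisbach reduces to ΔP = 32μLV/D². Solving for V: V = ΔP·D²/(32μL) = 5961·(0.006109)²/(32·0.00158·10.83) = 0.4063 m/s.
Check: Re = ρVD/μ = 1114·0.4063·0.006109/0.00158 = 1750 < 2300, so the laminar assumption holds.
Q = V·A = 0.4063·(π/4·0.006109²) = 1.191e-05 m³/s = 0.04287 m³/h.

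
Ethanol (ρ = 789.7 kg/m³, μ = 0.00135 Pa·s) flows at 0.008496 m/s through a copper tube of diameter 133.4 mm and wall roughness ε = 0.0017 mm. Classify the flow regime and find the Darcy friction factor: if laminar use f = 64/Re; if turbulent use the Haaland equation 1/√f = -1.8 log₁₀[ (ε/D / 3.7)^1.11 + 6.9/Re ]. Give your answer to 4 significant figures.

Re = ρVD/μ = 789.7·0.008496·0.1334/0.00135 = 663.
Re < 2300 → laminar, so f = 64/Re = 0.09653 (roughness is irrelevant in laminar flow).

f ≈ 0.09653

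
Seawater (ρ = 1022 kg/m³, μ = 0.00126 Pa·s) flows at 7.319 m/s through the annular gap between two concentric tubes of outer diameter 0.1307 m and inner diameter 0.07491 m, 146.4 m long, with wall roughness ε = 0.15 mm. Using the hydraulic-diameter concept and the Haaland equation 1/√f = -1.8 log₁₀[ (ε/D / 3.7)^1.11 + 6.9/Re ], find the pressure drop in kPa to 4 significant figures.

ΔP ≈ 1855 kPa

Hydraulic diameter D_h = 4A/P = D_o - D_i = 0.1307 - 0.07491 = 0.05579 m.
Re = ρVD_h/μ = 1022·7.319·0.05579/0.00126 = 3.312e+05.
ε/D_h = 0.00015/0.05579 = 0.00269; Haaland gives 1/√f = -1.8 log₁₀[0.000328+2.08e-05] = 6.223, so f = 0.02582.
ΔP = f(L/D_h)(ρV²/2) = 0.02582·146.4/0.05579·2.737e+04 = 1.855e+06 Pa.
ΔP = 1855 kPa.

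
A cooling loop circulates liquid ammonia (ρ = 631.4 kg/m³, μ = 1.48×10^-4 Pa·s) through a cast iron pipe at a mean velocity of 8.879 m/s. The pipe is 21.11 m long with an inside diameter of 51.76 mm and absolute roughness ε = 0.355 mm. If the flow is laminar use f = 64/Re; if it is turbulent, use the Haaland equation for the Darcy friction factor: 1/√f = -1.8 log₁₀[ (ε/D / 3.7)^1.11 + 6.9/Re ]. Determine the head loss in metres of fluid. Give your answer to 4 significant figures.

h_f ≈ 55.06 m

Reynolds number Re = ρVD/μ = 631.4 · 8.879 · 0.05176 / 0.000148 = 1.961e+06.
Re > 4000 → turbulent. Relative roughness ε/D = 0.000355/0.05176 = 0.00686. Haaland: 1/√f = -1.8 log₁₀[(0.00686/3.7)^1.11 + 6.9/1.961e+06] = -1.8 log₁₀[0.000928 + 3.52e-06] = 5.456, so f = 0.0336.
Darcy-Weisbach: ΔP = f(L/D)(ρV²/2) = 0.0336·(21.11/0.05176)·(631.4·8.879²/2) = 0.0336·407.8·2.489e+04 = 3.411e+05 Pa.
Head loss h_f = ΔP/(ρg) = 3.411e+05/(631.4·9.81) = 55.06 m.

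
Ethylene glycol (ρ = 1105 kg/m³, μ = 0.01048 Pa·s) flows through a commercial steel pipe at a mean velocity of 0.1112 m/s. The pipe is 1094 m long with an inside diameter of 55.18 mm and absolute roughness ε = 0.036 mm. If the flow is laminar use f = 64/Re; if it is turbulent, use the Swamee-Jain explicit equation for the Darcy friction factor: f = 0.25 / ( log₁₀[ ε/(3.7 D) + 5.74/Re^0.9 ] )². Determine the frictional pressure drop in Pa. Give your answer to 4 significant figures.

ΔP ≈ 13400 Pa

Reynolds number Re = ρVD/μ = 1105 · 0.1112 · 0.05518 / 0.0105 = 647.
Re < 2300 → laminar flow, so f = 64/Re = 64/647 = 0.09892 (the turbulent correlation is not needed).
Darcy-Weisbach: ΔP = f(L/D)(ρV²/2) = 0.09892·(1094/0.05518)·(1105·0.1112²/2) = 0.09892·1.983e+04·6.832 = 1.34e+04 Pa.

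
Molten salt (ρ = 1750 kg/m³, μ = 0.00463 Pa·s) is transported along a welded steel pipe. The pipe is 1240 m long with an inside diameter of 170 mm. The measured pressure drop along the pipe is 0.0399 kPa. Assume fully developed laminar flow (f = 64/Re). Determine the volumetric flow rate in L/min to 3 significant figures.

For laminar flow, f = 64/Re with Re = ρVD/μ, so Darcy-Weisbach reduces to ΔP = 32μLV/D². Solving for V: V = ΔP·D²/(32μL) = 39.9·(0.17)²/(32·0.00463·1240) = 0.006277 m/s.
Check: Re = ρVD/μ = 1750·0.006277·0.17/0.00463 = 403.3 < 2300, so the laminar assumption holds.
Q = V·A = 0.006277·(π/4·0.17²) = 0.0001425 m³/s = 8.55 L/min.

Q ≈ 8.55 L/min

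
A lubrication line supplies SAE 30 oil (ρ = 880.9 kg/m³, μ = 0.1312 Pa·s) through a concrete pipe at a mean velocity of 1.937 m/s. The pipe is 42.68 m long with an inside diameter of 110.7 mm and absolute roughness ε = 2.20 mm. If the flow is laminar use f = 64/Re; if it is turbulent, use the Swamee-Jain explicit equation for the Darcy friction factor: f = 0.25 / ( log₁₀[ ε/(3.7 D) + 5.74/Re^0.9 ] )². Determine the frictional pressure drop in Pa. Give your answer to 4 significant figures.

ΔP ≈ 28320 Pa

Reynolds number Re = ρVD/μ = 880.9 · 1.937 · 0.1107 / 0.131 = 1440.
Re < 2300 → laminar flow, so f = 64/Re = 64/1440 = 0.04445 (the turbulent correlation is not needed).
Darcy-Weisbach: ΔP = f(L/D)(ρV²/2) = 0.04445·(42.68/0.1107)·(880.9·1.937²/2) = 0.04445·385.5·1653 = 2.832e+04 Pa.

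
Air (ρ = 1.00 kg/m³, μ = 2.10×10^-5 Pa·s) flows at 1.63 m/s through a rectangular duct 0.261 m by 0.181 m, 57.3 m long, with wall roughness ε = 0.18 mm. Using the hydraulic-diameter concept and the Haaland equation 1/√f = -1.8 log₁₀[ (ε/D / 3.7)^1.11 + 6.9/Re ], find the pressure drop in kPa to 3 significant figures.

ΔP ≈ 0.0101 kPa

Hydraulic diameter D_h = 4A/P = 4·(0.261·0.181)/(2·(0.261+0.181)) = 0.189/0.884 = 0.2138 m.
Re = ρVD_h/μ = 1·1.63·0.2138/2.1e-05 = 1.659e+04.
ε/D_h = 0.00018/0.2138 = 0.000842; Haaland gives 1/√f = -1.8 log₁₀[9.05e-05+0.000416] = 5.932, so f = 0.02842.
ΔP = f(L/D_h)(ρV²/2) = 0.02842·57.3/0.2138·1.328 = 10.12 Pa.
ΔP = 0.0101 kPa.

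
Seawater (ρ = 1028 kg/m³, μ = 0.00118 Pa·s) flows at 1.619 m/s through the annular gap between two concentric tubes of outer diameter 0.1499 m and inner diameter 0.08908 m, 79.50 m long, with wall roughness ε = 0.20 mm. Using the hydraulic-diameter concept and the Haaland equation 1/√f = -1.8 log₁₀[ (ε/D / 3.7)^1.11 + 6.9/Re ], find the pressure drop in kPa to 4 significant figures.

ΔP ≈ 49.64 kPa

Hydraulic diameter D_h = 4A/P = D_o - D_i = 0.1499 - 0.08908 = 0.06082 m.
Re = ρVD_h/μ = 1028·1.619·0.06082/0.00118 = 8.578e+04.
ε/D_h = 0.0002/0.06082 = 0.00329; Haaland gives 1/√f = -1.8 log₁₀[0.00041+8.04e-05] = 5.956, so f = 0.02819.
ΔP = f(L/D_h)(ρV²/2) = 0.02819·79.5/0.06082·1347 = 4.964e+04 Pa.
ΔP = 49.64 kPa.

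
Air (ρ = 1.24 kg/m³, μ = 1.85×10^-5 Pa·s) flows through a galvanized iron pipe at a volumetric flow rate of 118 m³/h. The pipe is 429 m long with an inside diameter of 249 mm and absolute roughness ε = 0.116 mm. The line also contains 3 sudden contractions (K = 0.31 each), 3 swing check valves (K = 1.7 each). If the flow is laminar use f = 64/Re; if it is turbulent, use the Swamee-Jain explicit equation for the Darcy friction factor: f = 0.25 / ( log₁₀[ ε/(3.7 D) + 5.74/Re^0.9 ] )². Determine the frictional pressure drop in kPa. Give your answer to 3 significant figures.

Q = 118 m³/h = 118/3600 = 0.03278 m³/s.
Cross-sectional area A = πD²/4 = π(0.249)²/4 = 0.0487 m²; mean velocity V = Q/A = 0.03278/0.0487 = 0.6731 m/s.
Reynolds number Re = ρVD/μ = 1.24 · 0.6731 · 0.249 / 1.85e-05 = 1.123e+04.
Re > 4000 → turbulent. Relative roughness ε/D = 0.000116/0.249 = 0.000466. Swamee-Jain: f = 0.25/(log₁₀[0.000466/3.7 + 5.74/1.123e+04^0.9])² = 0.25/(log₁₀[0.000126 + 0.0013])² = 0.25/(-2.846)² = 0.03086.
Total minor-loss coefficient ΣK = 3·0.31 + 3·1.7 = 6.03.
ΔP = [f·L/D + ΣK]·(ρV²/2) = [0.03086·429/0.249 + 6.03]·(1.24·0.6731²/2) = [53.16 + 6.03]·0.2809 = 16.63 Pa.
ΔP = 16.63 Pa = 0.0166 kPa.

ΔP ≈ 0.0166 kPa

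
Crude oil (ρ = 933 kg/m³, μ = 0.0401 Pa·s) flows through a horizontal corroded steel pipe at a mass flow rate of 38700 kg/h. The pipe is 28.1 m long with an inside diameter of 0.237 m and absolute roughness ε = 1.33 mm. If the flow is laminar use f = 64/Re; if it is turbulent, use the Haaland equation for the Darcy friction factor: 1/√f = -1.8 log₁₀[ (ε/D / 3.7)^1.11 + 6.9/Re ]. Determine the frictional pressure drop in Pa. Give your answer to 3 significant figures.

ṁ = 38700 kg/h = 38700/3600 = 10.75 kg/s.
A = πD²/4 = π(0.237)²/4 = 0.04412 m²; mean velocity V = ṁ/(ρA) = 10.75/(933 · 0.04412) = 0.2612 m/s.
Reynolds number Re = ρVD/μ = 933 · 0.2612 · 0.237 / 0.0401 = 1440.
Re < 2300 → laminar flow, so f = 64/Re = 64/1440 = 0.04444 (the turbulent correlation is not needed).
Darcy-Weisbach: ΔP = f(L/D)(ρV²/2) = 0.04444·(28.1/0.237)·(933·0.2612²/2) = 0.04444·118.6·31.82 = 167.7 Pa.

ΔP ≈ 168 Pa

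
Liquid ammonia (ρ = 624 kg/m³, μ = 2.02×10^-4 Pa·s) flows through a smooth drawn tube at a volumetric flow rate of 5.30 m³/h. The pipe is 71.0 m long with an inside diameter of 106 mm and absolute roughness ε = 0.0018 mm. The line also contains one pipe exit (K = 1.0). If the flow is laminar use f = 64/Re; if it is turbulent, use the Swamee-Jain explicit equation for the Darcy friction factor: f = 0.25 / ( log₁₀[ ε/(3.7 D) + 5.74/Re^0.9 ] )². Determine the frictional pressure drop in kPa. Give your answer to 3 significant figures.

Q = 5.30 m³/h = 5.30/3600 = 0.001472 m³/s.
Cross-sectional area A = πD²/4 = π(0.106)²/4 = 0.008825 m²; mean velocity V = Q/A = 0.001472/0.008825 = 0.1668 m/s.
Reynolds number Re = ρVD/μ = 624 · 0.1668 · 0.106 / 0.000202 = 5.463e+04.
Re > 4000 → turbulent. Relative roughness ε/D = 1.8e-06/0.106 = 1.7e-05. Swamee-Jain: f = 0.25/(log₁₀[1.7e-05/3.7 + 5.74/5.463e+04^0.9])² = 0.25/(log₁₀[4.59e-06 + 0.000313])² = 0.25/(-3.498)² = 0.02043.
Total minor-loss coefficient ΣK = 1·1 = 1.
ΔP = [f·L/D + ΣK]·(ρV²/2) = [0.02043·71/0.106 + 1]·(624·0.1668²/2) = [13.68 + 1]·8.684 = 127.5 Pa.
ΔP = 127.5 Pa = 0.127 kPa.

ΔP ≈ 0.127 kPa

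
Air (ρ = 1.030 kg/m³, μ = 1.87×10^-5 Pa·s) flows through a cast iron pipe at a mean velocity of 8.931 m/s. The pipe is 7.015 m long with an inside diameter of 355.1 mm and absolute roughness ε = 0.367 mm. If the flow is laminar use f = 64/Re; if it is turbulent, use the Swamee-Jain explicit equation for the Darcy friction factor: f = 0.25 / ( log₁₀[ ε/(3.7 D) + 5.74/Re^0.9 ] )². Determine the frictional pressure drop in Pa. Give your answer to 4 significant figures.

ΔP ≈ 17.45 Pa

Reynolds number Re = ρVD/μ = 1.03 · 8.931 · 0.3551 / 1.87e-05 = 1.747e+05.
Re > 4000 → turbulent. Relative roughness ε/D = 0.000367/0.3551 = 0.00103. Swamee-Jain: f = 0.25/(log₁₀[0.00103/3.7 + 5.74/1.747e+05^0.9])² = 0.25/(log₁₀[0.000279 + 0.00011])² = 0.25/(-3.41)² = 0.0215.
Darcy-Weisbach: ΔP = f(L/D)(ρV²/2) = 0.0215·(7.015/0.3551)·(1.03·8.931²/2) = 0.0215·19.75·41.08 = 17.45 Pa.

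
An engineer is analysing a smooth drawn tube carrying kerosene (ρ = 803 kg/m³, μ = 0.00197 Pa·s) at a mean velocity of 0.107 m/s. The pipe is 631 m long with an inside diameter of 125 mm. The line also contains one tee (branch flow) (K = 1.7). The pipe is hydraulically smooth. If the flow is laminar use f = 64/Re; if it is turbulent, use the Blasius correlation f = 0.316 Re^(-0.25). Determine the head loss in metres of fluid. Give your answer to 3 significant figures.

h_f ≈ 0.109 m

Reynolds number Re = ρVD/μ = 803 · 0.107 · 0.125 / 0.00197 = 5452.
Re > 4000 → turbulent. Smooth-pipe (Blasius): f = 0.316 Re^(-0.25) = 0.316/(5452)^0.25 = 0.03677.
Total minor-loss coefficient ΣK = 1·1.7 = 1.7.
ΔP = [f·L/D + ΣK]·(ρV²/2) = [0.03677·631/0.125 + 1.7]·(803·0.107²/2) = [185.6 + 1.7]·4.597 = 861.2 Pa.
Head loss h_f = ΔP/(ρg) = 861.2/(803·9.81) = 0.109 m.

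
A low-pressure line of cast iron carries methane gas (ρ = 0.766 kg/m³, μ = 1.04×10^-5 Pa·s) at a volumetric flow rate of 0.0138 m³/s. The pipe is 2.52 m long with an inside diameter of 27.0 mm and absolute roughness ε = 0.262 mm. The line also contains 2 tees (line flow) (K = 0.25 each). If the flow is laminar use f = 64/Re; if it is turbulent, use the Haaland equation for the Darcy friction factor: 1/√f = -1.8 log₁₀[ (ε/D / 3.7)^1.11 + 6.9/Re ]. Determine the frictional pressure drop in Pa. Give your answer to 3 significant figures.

Cross-sectional area A = πD²/4 = π(0.027)²/4 = 0.0005726 m²; mean velocity V = Q/A = 0.0138/0.0005726 = 24.1 m/s.
Reynolds number Re = ρVD/μ = 0.766 · 24.1 · 0.027 / 1.04e-05 = 4.793e+04.
Re > 4000 → turbulent. Relative roughness ε/D = 0.000262/0.027 = 0.0097. Haaland: 1/√f = -1.8 log₁₀[(0.0097/3.7)^1.11 + 6.9/4.793e+04] = -1.8 log₁₀[0.00136 + 0.000144] = 5.079, so f = 0.03877.
Total minor-loss coefficient ΣK = 2·0.25 = 0.5.
ΔP = [f·L/D + ΣK]·(ρV²/2) = [0.03877·2.52/0.027 + 0.5]·(0.766·24.1²/2) = [3.618 + 0.5]·222.5 = 916.3 Pa.

ΔP ≈ 916 Pa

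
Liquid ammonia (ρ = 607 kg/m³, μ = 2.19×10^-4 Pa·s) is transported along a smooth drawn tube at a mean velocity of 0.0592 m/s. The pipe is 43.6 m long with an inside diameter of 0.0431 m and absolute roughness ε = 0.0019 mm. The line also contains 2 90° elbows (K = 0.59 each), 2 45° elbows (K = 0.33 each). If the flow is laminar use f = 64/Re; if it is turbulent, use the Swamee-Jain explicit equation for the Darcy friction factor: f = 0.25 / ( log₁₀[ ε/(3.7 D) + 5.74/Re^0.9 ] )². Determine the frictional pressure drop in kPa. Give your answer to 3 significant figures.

ΔP ≈ 0.0388 kPa

Reynolds number Re = ρVD/μ = 607 · 0.0592 · 0.0431 / 0.000219 = 7072.
Re > 4000 → turbulent. Relative roughness ε/D = 1.9e-06/0.0431 = 4.41e-05. Swamee-Jain: f = 0.25/(log₁₀[4.41e-05/3.7 + 5.74/7072^0.9])² = 0.25/(log₁₀[1.19e-05 + 0.00197])² = 0.25/(-2.703)² = 0.03422.
Total minor-loss coefficient ΣK = 2·0.59 + 2·0.33 = 1.84.
ΔP = [f·L/D + ΣK]·(ρV²/2) = [0.03422·43.6/0.0431 + 1.84]·(607·0.0592²/2) = [34.61 + 1.84]·1.064 = 38.77 Pa.
ΔP = 38.77 Pa = 0.0388 kPa.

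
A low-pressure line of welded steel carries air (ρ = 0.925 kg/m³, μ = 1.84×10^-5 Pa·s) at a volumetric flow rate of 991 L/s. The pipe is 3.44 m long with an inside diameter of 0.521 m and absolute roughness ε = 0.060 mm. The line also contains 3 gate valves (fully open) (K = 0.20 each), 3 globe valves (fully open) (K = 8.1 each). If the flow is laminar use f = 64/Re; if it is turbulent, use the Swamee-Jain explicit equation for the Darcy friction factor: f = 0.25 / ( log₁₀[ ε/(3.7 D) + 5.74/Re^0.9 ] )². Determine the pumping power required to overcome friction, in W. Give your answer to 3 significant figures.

Q = 991 L/s = 991/1000 = 0.991 m³/s.
Cross-sectional area A = πD²/4 = π(0.521)²/4 = 0.2132 m²; mean velocity V = Q/A = 0.991/0.2132 = 4.648 m/s.
Reynolds number Re = ρVD/μ = 0.925 · 4.648 · 0.521 / 1.84e-05 = 1.218e+05.
Re > 4000 → turbulent. Relative roughness ε/D = 6e-05/0.521 = 0.000115. Swamee-Jain: f = 0.25/(log₁₀[0.000115/3.7 + 5.74/1.218e+05^0.9])² = 0.25/(log₁₀[3.11e-05 + 0.000152])² = 0.25/(-3.737)² = 0.0179.
Total minor-loss coefficient ΣK = 3·0.2 + 3·8.1 = 24.9.
ΔP = [f·L/D + ΣK]·(ρV²/2) = [0.0179·3.44/0.521 + 24.9]·(0.925·4.648²/2) = [0.1182 + 24.9]·9.994 = 250 Pa.
Pumping power P = QΔP = 0.991·250 = 247.8 W = 248 W.

P ≈ 248 W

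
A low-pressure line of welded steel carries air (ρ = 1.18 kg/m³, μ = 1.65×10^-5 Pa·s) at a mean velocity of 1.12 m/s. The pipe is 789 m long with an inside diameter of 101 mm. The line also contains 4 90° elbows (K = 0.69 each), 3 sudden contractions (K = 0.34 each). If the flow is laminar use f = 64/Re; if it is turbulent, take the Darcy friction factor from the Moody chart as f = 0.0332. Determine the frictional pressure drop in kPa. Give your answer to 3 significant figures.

ΔP ≈ 0.195 kPa

Reynolds number Re = ρVD/μ = 1.18 · 1.12 · 0.101 / 1.65e-05 = 8090.
Re > 4000 → turbulent; use the Moody-chart value f = 0.0332.
Total minor-loss coefficient ΣK = 4·0.69 + 3·0.34 = 3.78.
ΔP = [f·L/D + ΣK]·(ρV²/2) = [0.0332·789/0.101 + 3.78]·(1.18·1.12²/2) = [259.4 + 3.78]·0.7401 = 194.7 Pa.
ΔP = 194.7 Pa = 0.195 kPa.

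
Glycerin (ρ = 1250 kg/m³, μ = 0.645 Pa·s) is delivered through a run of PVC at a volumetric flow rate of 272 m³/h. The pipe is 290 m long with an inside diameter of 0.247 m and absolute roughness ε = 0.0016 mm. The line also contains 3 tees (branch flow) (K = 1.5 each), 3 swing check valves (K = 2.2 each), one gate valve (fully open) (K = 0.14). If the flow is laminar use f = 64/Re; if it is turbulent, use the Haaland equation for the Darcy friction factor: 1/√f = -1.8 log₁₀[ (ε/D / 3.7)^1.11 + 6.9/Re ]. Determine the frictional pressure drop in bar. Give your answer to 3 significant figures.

ΔP ≈ 1.72 bar

Q = 272 m³/h = 272/3600 = 0.07556 m³/s.
Cross-sectional area A = πD²/4 = π(0.247)²/4 = 0.04792 m²; mean velocity V = Q/A = 0.07556/0.04792 = 1.577 m/s.
Reynolds number Re = ρVD/μ = 1250 · 1.577 · 0.247 / 0.645 = 754.8.
Re < 2300 → laminar flow, so f = 64/Re = 64/754.8 = 0.08479 (the turbulent correlation is not needed).
Total minor-loss coefficient ΣK = 3·1.5 + 3·2.2 + 1·0.14 = 11.2.
ΔP = [f·L/D + ΣK]·(ρV²/2) = [0.08479·290/0.247 + 11.2]·(1250·1.577²/2) = [99.55 + 11.2]·1554 = 1.722e+05 Pa.
ΔP = 1.722e+05 Pa = 1.72 bar.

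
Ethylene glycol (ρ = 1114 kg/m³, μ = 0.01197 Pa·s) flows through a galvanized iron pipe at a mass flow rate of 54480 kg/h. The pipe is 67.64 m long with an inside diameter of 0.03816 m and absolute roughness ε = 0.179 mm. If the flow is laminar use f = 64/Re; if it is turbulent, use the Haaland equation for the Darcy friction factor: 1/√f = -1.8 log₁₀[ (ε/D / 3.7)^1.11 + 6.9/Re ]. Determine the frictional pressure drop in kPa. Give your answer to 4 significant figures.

ΔP ≈ 4439 kPa

ṁ = 54480 kg/h = 54480/3600 = 15.13 kg/s.
A = πD²/4 = π(0.03816)²/4 = 0.001144 m²; mean velocity V = ṁ/(ρA) = 15.13/(1114 · 0.001144) = 11.88 m/s.
Reynolds number Re = ρVD/μ = 1114 · 11.88 · 0.03816 / 0.012 = 4.218e+04.
Re > 4000 → turbulent. Relative roughness ε/D = 0.000179/0.03816 = 0.00469. Haaland: 1/√f = -1.8 log₁₀[(0.00469/3.7)^1.11 + 6.9/4.218e+04] = -1.8 log₁₀[0.000609 + 0.000164] = 5.602, so f = 0.03186.
Darcy-Weisbach: ΔP = f(L/D)(ρV²/2) = 0.03186·(67.64/0.03816)·(1114·11.88²/2) = 0.03186·1773·7.859e+04 = 4.439e+06 Pa.
ΔP = 4.439e+06 Pa = 4439 kPa.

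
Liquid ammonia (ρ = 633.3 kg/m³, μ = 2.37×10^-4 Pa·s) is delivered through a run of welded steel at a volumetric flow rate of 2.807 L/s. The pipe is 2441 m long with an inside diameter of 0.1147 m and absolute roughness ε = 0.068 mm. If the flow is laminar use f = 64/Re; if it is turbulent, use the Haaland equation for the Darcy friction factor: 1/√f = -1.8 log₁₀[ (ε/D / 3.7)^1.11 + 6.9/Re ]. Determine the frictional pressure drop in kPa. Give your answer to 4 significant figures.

ΔP ≈ 10.40 kPa

Q = 2.807 L/s = 2.807/1000 = 0.002807 m³/s.
Cross-sectional area A = πD²/4 = π(0.1147)²/4 = 0.01033 m²; mean velocity V = Q/A = 0.002807/0.01033 = 0.2717 m/s.
Reynolds number Re = ρVD/μ = 633.3 · 0.2717 · 0.1147 / 0.000237 = 8.326e+04.
Re > 4000 → turbulent. Relative roughness ε/D = 6.8e-05/0.1147 = 0.000593. Haaland: 1/√f = -1.8 log₁₀[(0.000593/3.7)^1.11 + 6.9/8.326e+04] = -1.8 log₁₀[6.13e-05 + 8.29e-05] = 6.914, so f = 0.02092.
Darcy-Weisbach: ΔP = f(L/D)(ρV²/2) = 0.02092·(2441/0.1147)·(633.3·0.2717²/2) = 0.02092·2.128e+04·23.37 = 1.04e+04 Pa.
ΔP = 1.04e+04 Pa = 10.40 kPa.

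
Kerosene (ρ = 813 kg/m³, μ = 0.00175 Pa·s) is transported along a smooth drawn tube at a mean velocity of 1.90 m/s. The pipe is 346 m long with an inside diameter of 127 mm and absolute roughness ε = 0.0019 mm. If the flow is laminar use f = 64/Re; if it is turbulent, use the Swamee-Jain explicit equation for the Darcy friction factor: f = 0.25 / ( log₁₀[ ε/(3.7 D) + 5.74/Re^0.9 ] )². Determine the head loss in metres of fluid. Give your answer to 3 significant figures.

h_f ≈ 8.79 m

Reynolds number Re = ρVD/μ = 813 · 1.9 · 0.127 / 0.00175 = 1.121e+05.
Re > 4000 → turbulent. Relative roughness ε/D = 1.9e-06/0.127 = 1.5e-05. Swamee-Jain: f = 0.25/(log₁₀[1.5e-05/3.7 + 5.74/1.121e+05^0.9])² = 0.25/(log₁₀[4.04e-06 + 0.000164])² = 0.25/(-3.775)² = 0.01754.
Darcy-Weisbach: ΔP = f(L/D)(ρV²/2) = 0.01754·(346/0.127)·(813·1.9²/2) = 0.01754·2724·1467 = 7.013e+04 Pa.
Head loss h_f = ΔP/(ρg) = 7.013e+04/(813·9.81) = 8.79 m.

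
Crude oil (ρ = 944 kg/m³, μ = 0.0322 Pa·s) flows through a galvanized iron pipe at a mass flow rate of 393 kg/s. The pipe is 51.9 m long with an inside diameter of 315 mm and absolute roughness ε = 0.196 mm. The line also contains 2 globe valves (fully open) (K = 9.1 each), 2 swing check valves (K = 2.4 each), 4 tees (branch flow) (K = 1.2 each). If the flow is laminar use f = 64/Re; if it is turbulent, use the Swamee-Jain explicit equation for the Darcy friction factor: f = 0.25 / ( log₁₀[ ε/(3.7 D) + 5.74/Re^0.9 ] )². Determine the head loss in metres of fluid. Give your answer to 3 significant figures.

A = πD²/4 = π(0.315)²/4 = 0.07793 m²; mean velocity V = ṁ/(ρA) = 393/(944 · 0.07793) = 5.342 m/s.
Reynolds number Re = ρVD/μ = 944 · 5.342 · 0.315 / 0.0322 = 4.933e+04.
Re > 4000 → turbulent. Relative roughness ε/D = 0.000196/0.315 = 0.000622. Swamee-Jain: f = 0.25/(log₁₀[0.000622/3.7 + 5.74/4.933e+04^0.9])² = 0.25/(log₁₀[0.000168 + 0.000343])² = 0.25/(-3.292)² = 0.02307.
Total minor-loss coefficient ΣK = 2·9.1 + 2·2.4 + 4·1.2 = 27.8.
ΔP = [f·L/D + ΣK]·(ρV²/2) = [0.02307·51.9/0.315 + 27.8]·(944·5.342²/2) = [3.802 + 27.8]·1.347e+04 = 4.257e+05 Pa.
Head loss h_f = ΔP/(ρg) = 4.257e+05/(944·9.81) = 46.0 m.

h_f ≈ 46.0 m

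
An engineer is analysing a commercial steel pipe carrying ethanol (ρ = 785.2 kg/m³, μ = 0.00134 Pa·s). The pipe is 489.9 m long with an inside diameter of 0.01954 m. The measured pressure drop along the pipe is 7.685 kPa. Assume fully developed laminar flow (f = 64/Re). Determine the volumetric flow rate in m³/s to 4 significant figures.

Q ≈ 4.189×10^-5 m³/s

For laminar flow, f = 64/Re with Re = ρVD/μ, so Darcy-Weisbach reduces to ΔP = 32μLV/D². Solving for V: V = ΔP·D²/(32μL) = 7685·(0.01954)²/(32·0.00134·489.9) = 0.1397 m/s.
Check: Re = ρVD/μ = 785.2·0.1397·0.01954/0.00134 = 1599 < 2300, so the laminar assumption holds.
Q = V·A = 0.1397·(π/4·0.01954²) = 4.189e-05 m³/s = 4.189×10^-5 m³/s.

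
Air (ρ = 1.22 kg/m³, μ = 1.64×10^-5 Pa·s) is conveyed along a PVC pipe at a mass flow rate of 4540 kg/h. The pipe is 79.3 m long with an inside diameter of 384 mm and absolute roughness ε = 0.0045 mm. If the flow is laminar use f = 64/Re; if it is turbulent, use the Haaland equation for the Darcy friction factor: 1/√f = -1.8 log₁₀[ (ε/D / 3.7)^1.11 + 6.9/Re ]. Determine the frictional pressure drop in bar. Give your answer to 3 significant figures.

ṁ = 4540 kg/h = 4540/3600 = 1.261 kg/s.
A = πD²/4 = π(0.384)²/4 = 0.1158 m²; mean velocity V = ṁ/(ρA) = 1.261/(1.22 · 0.1158) = 8.926 m/s.
Reynolds number Re = ρVD/μ = 1.22 · 8.926 · 0.384 / 1.64e-05 = 2.55e+05.
Re > 4000 → turbulent. Relative roughness ε/D = 4.5e-06/0.384 = 1.17e-05. Haaland: 1/√f = -1.8 log₁₀[(1.17e-05/3.7)^1.11 + 6.9/2.55e+05] = -1.8 log₁₀[7.87e-07 + 2.71e-05] = 8.199, so f = 0.01487.
Darcy-Weisbach: ΔP = f(L/D)(ρV²/2) = 0.01487·(79.3/0.384)·(1.22·8.926²/2) = 0.01487·206.5·48.6 = 149.3 Pa.
ΔP = 149.3 Pa = 0.00149 bar.

ΔP ≈ 0.00149 bar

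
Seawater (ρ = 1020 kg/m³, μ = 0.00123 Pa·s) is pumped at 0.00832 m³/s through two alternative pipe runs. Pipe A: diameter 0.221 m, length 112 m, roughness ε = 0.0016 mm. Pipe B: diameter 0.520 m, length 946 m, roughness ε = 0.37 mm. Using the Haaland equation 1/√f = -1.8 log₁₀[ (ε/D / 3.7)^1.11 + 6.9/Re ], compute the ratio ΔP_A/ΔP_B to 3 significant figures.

Pipe A: V = Q/A = 0.00832/0.03836 = 0.2169 m/s; Re = 3.975e+04; ε/D = 7.24e-06; Haaland → f = 0.02184; ΔP_A = f(L/D)(ρV²/2) = 265.5 Pa.
Pipe B: V = Q/A = 0.00832/0.2124 = 0.03918 m/s; Re = 1.689e+04; ε/D = 0.000712; Haaland → f = 0.02808; ΔP_B = f(L/D)(ρV²/2) = 39.98 Pa.
ΔP_A/ΔP_B = 265.5/39.98 = 6.64.

ΔP_A/ΔP_B ≈ 6.64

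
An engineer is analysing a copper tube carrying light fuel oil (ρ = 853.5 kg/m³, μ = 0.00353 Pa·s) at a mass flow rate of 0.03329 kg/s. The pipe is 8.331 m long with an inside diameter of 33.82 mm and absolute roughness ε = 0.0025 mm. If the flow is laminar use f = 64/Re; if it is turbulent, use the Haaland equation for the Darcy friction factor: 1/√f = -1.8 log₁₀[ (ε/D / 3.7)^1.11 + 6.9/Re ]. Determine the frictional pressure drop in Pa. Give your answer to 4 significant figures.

ΔP ≈ 35.72 Pa

A = πD²/4 = π(0.03382)²/4 = 0.0008983 m²; mean velocity V = ṁ/(ρA) = 0.03329/(853.5 · 0.0008983) = 0.04342 m/s.
Reynolds number Re = ρVD/μ = 853.5 · 0.04342 · 0.03382 / 0.00353 = 355.
Re < 2300 → laminar flow, so f = 64/Re = 64/355 = 0.1803 (the turbulent correlation is not needed).
Darcy-Weisbach: ΔP = f(L/D)(ρV²/2) = 0.1803·(8.331/0.03382)·(853.5·0.04342²/2) = 0.1803·246.3·0.8045 = 35.72 Pa.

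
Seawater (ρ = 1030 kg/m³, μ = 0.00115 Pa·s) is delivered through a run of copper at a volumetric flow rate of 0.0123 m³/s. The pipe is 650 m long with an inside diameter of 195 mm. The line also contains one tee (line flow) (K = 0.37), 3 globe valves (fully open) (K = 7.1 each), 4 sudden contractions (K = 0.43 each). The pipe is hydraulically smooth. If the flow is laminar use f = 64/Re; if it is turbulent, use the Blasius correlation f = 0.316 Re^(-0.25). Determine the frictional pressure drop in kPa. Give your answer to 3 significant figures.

Cross-sectional area A = πD²/4 = π(0.195)²/4 = 0.02986 m²; mean velocity V = Q/A = 0.0123/0.02986 = 0.4119 m/s.
Reynolds number Re = ρVD/μ = 1030 · 0.4119 · 0.195 / 0.00115 = 7.193e+04.
Re > 4000 → turbulent. Smooth-pipe (Blasius): f = 0.316 Re^(-0.25) = 0.316/(7.193e+04)^0.25 = 0.0193.
Total minor-loss coefficient ΣK = 1·0.37 + 3·7.1 + 4·0.43 = 23.4.
ΔP = [f·L/D + ΣK]·(ρV²/2) = [0.0193·650/0.195 + 23.4]·(1030·0.4119²/2) = [64.32 + 23.4]·87.36 = 7662 Pa.
ΔP = 7662 Pa = 7.66 kPa.

ΔP ≈ 7.66 kPa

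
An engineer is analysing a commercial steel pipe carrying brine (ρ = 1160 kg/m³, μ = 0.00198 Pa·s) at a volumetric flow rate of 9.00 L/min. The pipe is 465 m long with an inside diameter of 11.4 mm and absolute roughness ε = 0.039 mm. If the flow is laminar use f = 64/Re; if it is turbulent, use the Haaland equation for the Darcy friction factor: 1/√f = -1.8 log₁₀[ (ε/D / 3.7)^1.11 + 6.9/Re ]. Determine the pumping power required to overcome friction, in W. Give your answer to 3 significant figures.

P ≈ 273 W

Q = 9.00 L/min = 9.00/60000 = 0.00015 m³/s.
Cross-sectional area A = πD²/4 = π(0.0114)²/4 = 0.0001021 m²; mean velocity V = Q/A = 0.00015/0.0001021 = 1.47 m/s.
Reynolds number Re = ρVD/μ = 1160 · 1.47 · 0.0114 / 0.00198 = 9815.
Re > 4000 → turbulent. Relative roughness ε/D = 3.9e-05/0.0114 = 0.00342. Haaland: 1/√f = -1.8 log₁₀[(0.00342/3.7)^1.11 + 6.9/9815] = -1.8 log₁₀[0.000429 + 0.000703] = 5.303, so f = 0.03556.
Darcy-Weisbach: ΔP = f(L/D)(ρV²/2) = 0.03556·(465/0.0114)·(1160·1.47²/2) = 0.03556·4.079e+04·1253 = 1.817e+06 Pa.
Pumping power P = QΔP = 0.00015·1.817e+06 = 272.5 W = 273 W.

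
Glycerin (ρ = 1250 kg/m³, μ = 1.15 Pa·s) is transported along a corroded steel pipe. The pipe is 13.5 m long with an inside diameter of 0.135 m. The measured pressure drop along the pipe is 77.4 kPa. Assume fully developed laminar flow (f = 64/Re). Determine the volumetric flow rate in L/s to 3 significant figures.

For laminar flow, f = 64/Re with Re = ρVD/μ, so Darcy-Weisbach reduces to ΔP = 32μLV/D². Solving for V: V = ΔP·D²/(32μL) = 7.74e+04·(0.135)²/(32·1.15·13.5) = 2.839 m/s.
Check: Re = ρVD/μ = 1250·2.839·0.135/1.15 = 416.7 < 2300, so the laminar assumption holds.
Q = V·A = 2.839·(π/4·0.135²) = 0.04064 m³/s = 40.6 L/s.

Q ≈ 40.6 L/s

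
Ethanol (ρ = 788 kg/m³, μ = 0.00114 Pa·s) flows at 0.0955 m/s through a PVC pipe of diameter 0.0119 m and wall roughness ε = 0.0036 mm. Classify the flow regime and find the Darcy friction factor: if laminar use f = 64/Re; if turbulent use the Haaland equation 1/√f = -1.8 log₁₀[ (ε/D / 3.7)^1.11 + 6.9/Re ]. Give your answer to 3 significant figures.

Re = ρVD/μ = 788·0.0955·0.0119/0.00114 = 785.5.
Re < 2300 → laminar, so f = 64/Re = 0.08147 (roughness is irrelevant in laminar flow).

f ≈ 0.0815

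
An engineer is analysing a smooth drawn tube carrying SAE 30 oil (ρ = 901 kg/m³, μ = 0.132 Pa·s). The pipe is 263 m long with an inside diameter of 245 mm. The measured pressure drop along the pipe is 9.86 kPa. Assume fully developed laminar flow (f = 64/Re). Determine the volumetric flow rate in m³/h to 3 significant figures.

Q ≈ 90.4 m³/h

For laminar flow, f = 64/Re with Re = ρVD/μ, so Darcy-Weisbach reduces to ΔP = 32μLV/D². Solving for V: V = ΔP·D²/(32μL) = 9860·(0.245)²/(32·0.132·263) = 0.5328 m/s.
Check: Re = ρVD/μ = 901·0.5328·0.245/0.132 = 890.9 < 2300, so the laminar assumption holds.
Q = V·A = 0.5328·(π/4·0.245²) = 0.02512 m³/s = 90.4 m³/h.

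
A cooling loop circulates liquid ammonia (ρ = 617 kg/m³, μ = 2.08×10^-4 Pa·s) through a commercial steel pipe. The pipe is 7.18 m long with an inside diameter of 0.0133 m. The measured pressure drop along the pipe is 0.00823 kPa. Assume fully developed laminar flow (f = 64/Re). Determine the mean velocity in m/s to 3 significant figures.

For laminar flow, f = 64/Re with Re = ρVD/μ, so Darcy-Weisbach reduces to ΔP = 32μLV/D². Solving for V: V = ΔP·D²/(32μL) = 8.23·(0.0133)²/(32·0.000208·7.18) = 0.03046 m/s.
Check: Re = ρVD/μ = 617·0.03046·0.0133/0.000208 = 1202 < 2300, so the laminar assumption holds.

V ≈ 0.0305 m/s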